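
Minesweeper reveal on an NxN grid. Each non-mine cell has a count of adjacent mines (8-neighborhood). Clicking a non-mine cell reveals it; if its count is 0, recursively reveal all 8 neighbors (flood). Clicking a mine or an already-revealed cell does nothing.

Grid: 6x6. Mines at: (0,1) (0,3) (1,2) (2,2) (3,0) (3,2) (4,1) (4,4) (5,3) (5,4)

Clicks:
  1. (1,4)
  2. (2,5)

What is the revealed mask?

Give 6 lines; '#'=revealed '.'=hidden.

Click 1 (1,4) count=1: revealed 1 new [(1,4)] -> total=1
Click 2 (2,5) count=0: revealed 10 new [(0,4) (0,5) (1,3) (1,5) (2,3) (2,4) (2,5) (3,3) (3,4) (3,5)] -> total=11

Answer: ....##
...###
...###
...###
......
......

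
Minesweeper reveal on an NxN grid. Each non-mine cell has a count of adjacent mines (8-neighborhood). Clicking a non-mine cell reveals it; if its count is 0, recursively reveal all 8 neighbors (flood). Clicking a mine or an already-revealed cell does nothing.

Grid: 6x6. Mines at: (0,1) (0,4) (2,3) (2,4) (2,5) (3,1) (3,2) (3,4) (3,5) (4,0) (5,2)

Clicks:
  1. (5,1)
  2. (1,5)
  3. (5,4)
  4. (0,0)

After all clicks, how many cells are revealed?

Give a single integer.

Click 1 (5,1) count=2: revealed 1 new [(5,1)] -> total=1
Click 2 (1,5) count=3: revealed 1 new [(1,5)] -> total=2
Click 3 (5,4) count=0: revealed 6 new [(4,3) (4,4) (4,5) (5,3) (5,4) (5,5)] -> total=8
Click 4 (0,0) count=1: revealed 1 new [(0,0)] -> total=9

Answer: 9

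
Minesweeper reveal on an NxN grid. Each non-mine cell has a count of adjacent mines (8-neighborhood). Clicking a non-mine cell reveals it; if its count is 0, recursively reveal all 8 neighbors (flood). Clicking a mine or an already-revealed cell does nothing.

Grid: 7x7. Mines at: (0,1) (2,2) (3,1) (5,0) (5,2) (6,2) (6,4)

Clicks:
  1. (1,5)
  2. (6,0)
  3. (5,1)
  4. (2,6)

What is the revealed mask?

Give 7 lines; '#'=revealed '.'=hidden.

Click 1 (1,5) count=0: revealed 28 new [(0,2) (0,3) (0,4) (0,5) (0,6) (1,2) (1,3) (1,4) (1,5) (1,6) (2,3) (2,4) (2,5) (2,6) (3,3) (3,4) (3,5) (3,6) (4,3) (4,4) (4,5) (4,6) (5,3) (5,4) (5,5) (5,6) (6,5) (6,6)] -> total=28
Click 2 (6,0) count=1: revealed 1 new [(6,0)] -> total=29
Click 3 (5,1) count=3: revealed 1 new [(5,1)] -> total=30
Click 4 (2,6) count=0: revealed 0 new [(none)] -> total=30

Answer: ..#####
..#####
...####
...####
...####
.#.####
#....##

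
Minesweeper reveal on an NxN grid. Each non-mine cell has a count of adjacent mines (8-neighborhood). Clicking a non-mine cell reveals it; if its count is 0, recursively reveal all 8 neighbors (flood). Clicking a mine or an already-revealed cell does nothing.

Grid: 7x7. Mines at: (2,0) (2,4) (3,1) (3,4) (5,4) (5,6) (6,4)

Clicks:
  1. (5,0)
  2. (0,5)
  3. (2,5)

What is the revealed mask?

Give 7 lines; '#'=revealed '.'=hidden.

Answer: #######
#######
.###.##
.....##
####.##
####...
####...

Derivation:
Click 1 (5,0) count=0: revealed 12 new [(4,0) (4,1) (4,2) (4,3) (5,0) (5,1) (5,2) (5,3) (6,0) (6,1) (6,2) (6,3)] -> total=12
Click 2 (0,5) count=0: revealed 23 new [(0,0) (0,1) (0,2) (0,3) (0,4) (0,5) (0,6) (1,0) (1,1) (1,2) (1,3) (1,4) (1,5) (1,6) (2,1) (2,2) (2,3) (2,5) (2,6) (3,5) (3,6) (4,5) (4,6)] -> total=35
Click 3 (2,5) count=2: revealed 0 new [(none)] -> total=35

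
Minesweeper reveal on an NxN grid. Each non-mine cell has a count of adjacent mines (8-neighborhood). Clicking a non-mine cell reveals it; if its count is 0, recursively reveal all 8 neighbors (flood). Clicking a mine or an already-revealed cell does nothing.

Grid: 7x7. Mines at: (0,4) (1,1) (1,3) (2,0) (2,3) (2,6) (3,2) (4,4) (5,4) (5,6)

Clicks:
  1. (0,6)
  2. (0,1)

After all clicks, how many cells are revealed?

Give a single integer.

Answer: 5

Derivation:
Click 1 (0,6) count=0: revealed 4 new [(0,5) (0,6) (1,5) (1,6)] -> total=4
Click 2 (0,1) count=1: revealed 1 new [(0,1)] -> total=5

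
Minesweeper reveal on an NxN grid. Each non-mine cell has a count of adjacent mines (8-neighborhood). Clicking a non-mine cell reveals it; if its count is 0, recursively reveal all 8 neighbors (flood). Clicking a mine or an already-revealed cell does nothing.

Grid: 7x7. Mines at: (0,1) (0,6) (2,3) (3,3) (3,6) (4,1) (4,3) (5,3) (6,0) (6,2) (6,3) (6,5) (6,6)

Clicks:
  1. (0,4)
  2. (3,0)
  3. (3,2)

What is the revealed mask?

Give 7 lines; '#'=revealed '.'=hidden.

Answer: ..####.
..####.
.......
#.#....
.......
.......
.......

Derivation:
Click 1 (0,4) count=0: revealed 8 new [(0,2) (0,3) (0,4) (0,5) (1,2) (1,3) (1,4) (1,5)] -> total=8
Click 2 (3,0) count=1: revealed 1 new [(3,0)] -> total=9
Click 3 (3,2) count=4: revealed 1 new [(3,2)] -> total=10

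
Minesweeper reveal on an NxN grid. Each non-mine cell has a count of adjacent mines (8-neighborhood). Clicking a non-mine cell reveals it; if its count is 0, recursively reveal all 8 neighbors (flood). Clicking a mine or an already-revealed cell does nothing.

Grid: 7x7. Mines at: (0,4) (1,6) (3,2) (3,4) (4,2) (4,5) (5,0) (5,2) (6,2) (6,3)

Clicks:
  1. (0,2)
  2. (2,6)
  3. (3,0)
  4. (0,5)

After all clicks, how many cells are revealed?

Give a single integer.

Answer: 18

Derivation:
Click 1 (0,2) count=0: revealed 16 new [(0,0) (0,1) (0,2) (0,3) (1,0) (1,1) (1,2) (1,3) (2,0) (2,1) (2,2) (2,3) (3,0) (3,1) (4,0) (4,1)] -> total=16
Click 2 (2,6) count=1: revealed 1 new [(2,6)] -> total=17
Click 3 (3,0) count=0: revealed 0 new [(none)] -> total=17
Click 4 (0,5) count=2: revealed 1 new [(0,5)] -> total=18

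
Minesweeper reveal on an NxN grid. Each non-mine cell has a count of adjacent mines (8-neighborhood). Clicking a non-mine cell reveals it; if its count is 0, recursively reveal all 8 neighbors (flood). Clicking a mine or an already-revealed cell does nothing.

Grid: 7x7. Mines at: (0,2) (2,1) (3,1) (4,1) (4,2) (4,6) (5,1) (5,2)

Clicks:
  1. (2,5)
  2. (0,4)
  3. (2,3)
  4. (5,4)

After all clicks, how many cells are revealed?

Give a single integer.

Click 1 (2,5) count=0: revealed 30 new [(0,3) (0,4) (0,5) (0,6) (1,2) (1,3) (1,4) (1,5) (1,6) (2,2) (2,3) (2,4) (2,5) (2,6) (3,2) (3,3) (3,4) (3,5) (3,6) (4,3) (4,4) (4,5) (5,3) (5,4) (5,5) (5,6) (6,3) (6,4) (6,5) (6,6)] -> total=30
Click 2 (0,4) count=0: revealed 0 new [(none)] -> total=30
Click 3 (2,3) count=0: revealed 0 new [(none)] -> total=30
Click 4 (5,4) count=0: revealed 0 new [(none)] -> total=30

Answer: 30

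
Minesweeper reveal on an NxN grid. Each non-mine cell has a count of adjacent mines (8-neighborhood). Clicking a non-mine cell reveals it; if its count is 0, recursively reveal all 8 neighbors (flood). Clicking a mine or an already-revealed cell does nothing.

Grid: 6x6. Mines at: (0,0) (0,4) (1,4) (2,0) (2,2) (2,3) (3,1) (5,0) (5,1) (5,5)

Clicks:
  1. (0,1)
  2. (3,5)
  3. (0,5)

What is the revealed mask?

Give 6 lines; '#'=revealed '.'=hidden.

Answer: .#...#
......
....##
....##
....##
......

Derivation:
Click 1 (0,1) count=1: revealed 1 new [(0,1)] -> total=1
Click 2 (3,5) count=0: revealed 6 new [(2,4) (2,5) (3,4) (3,5) (4,4) (4,5)] -> total=7
Click 3 (0,5) count=2: revealed 1 new [(0,5)] -> total=8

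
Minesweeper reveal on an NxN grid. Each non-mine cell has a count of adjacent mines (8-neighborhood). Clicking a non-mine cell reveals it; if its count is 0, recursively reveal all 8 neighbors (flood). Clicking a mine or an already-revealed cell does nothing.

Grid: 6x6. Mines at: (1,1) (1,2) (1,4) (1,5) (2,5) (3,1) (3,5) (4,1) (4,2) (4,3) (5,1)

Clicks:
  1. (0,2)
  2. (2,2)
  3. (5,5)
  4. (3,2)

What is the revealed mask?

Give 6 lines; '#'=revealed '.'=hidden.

Answer: ..#...
......
..#...
..#...
....##
....##

Derivation:
Click 1 (0,2) count=2: revealed 1 new [(0,2)] -> total=1
Click 2 (2,2) count=3: revealed 1 new [(2,2)] -> total=2
Click 3 (5,5) count=0: revealed 4 new [(4,4) (4,5) (5,4) (5,5)] -> total=6
Click 4 (3,2) count=4: revealed 1 new [(3,2)] -> total=7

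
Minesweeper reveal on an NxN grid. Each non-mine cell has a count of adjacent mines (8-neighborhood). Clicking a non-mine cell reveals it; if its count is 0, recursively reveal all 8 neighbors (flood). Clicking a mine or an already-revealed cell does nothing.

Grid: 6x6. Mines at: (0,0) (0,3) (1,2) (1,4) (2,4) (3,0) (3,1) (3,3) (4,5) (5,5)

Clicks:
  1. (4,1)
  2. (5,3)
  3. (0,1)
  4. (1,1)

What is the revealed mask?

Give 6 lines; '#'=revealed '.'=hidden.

Answer: .#....
.#....
......
......
#####.
#####.

Derivation:
Click 1 (4,1) count=2: revealed 1 new [(4,1)] -> total=1
Click 2 (5,3) count=0: revealed 9 new [(4,0) (4,2) (4,3) (4,4) (5,0) (5,1) (5,2) (5,3) (5,4)] -> total=10
Click 3 (0,1) count=2: revealed 1 new [(0,1)] -> total=11
Click 4 (1,1) count=2: revealed 1 new [(1,1)] -> total=12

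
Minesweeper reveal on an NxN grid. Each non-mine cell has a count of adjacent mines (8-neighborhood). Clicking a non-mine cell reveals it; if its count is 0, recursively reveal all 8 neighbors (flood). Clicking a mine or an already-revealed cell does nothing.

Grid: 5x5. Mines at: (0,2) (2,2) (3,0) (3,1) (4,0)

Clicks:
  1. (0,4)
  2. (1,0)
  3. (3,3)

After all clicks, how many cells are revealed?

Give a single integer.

Click 1 (0,4) count=0: revealed 12 new [(0,3) (0,4) (1,3) (1,4) (2,3) (2,4) (3,2) (3,3) (3,4) (4,2) (4,3) (4,4)] -> total=12
Click 2 (1,0) count=0: revealed 6 new [(0,0) (0,1) (1,0) (1,1) (2,0) (2,1)] -> total=18
Click 3 (3,3) count=1: revealed 0 new [(none)] -> total=18

Answer: 18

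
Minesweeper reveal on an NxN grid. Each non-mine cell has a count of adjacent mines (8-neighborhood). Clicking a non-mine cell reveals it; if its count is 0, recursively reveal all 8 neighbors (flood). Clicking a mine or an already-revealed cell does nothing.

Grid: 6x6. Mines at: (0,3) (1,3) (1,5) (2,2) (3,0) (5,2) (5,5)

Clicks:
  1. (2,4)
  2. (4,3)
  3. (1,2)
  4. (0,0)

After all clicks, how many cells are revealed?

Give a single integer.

Answer: 10

Derivation:
Click 1 (2,4) count=2: revealed 1 new [(2,4)] -> total=1
Click 2 (4,3) count=1: revealed 1 new [(4,3)] -> total=2
Click 3 (1,2) count=3: revealed 1 new [(1,2)] -> total=3
Click 4 (0,0) count=0: revealed 7 new [(0,0) (0,1) (0,2) (1,0) (1,1) (2,0) (2,1)] -> total=10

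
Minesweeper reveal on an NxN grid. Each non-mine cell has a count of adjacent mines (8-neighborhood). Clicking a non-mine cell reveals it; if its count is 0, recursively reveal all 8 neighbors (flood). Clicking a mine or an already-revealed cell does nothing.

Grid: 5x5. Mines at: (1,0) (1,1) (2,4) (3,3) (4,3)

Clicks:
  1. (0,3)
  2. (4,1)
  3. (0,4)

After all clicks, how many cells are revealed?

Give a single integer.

Click 1 (0,3) count=0: revealed 6 new [(0,2) (0,3) (0,4) (1,2) (1,3) (1,4)] -> total=6
Click 2 (4,1) count=0: revealed 9 new [(2,0) (2,1) (2,2) (3,0) (3,1) (3,2) (4,0) (4,1) (4,2)] -> total=15
Click 3 (0,4) count=0: revealed 0 new [(none)] -> total=15

Answer: 15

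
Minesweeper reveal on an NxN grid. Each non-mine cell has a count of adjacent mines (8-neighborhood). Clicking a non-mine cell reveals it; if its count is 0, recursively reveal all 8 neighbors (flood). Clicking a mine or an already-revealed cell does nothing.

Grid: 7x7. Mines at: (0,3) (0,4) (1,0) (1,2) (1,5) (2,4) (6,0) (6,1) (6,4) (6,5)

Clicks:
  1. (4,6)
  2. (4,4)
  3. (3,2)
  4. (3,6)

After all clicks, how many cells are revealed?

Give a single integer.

Answer: 27

Derivation:
Click 1 (4,6) count=0: revealed 27 new [(2,0) (2,1) (2,2) (2,3) (2,5) (2,6) (3,0) (3,1) (3,2) (3,3) (3,4) (3,5) (3,6) (4,0) (4,1) (4,2) (4,3) (4,4) (4,5) (4,6) (5,0) (5,1) (5,2) (5,3) (5,4) (5,5) (5,6)] -> total=27
Click 2 (4,4) count=0: revealed 0 new [(none)] -> total=27
Click 3 (3,2) count=0: revealed 0 new [(none)] -> total=27
Click 4 (3,6) count=0: revealed 0 new [(none)] -> total=27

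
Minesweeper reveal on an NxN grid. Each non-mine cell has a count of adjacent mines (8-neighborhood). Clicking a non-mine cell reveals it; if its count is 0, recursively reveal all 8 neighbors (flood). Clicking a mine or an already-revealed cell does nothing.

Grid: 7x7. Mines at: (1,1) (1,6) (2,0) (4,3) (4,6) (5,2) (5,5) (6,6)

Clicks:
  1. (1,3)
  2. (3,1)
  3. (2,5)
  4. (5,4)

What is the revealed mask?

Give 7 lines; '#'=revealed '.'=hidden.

Click 1 (1,3) count=0: revealed 16 new [(0,2) (0,3) (0,4) (0,5) (1,2) (1,3) (1,4) (1,5) (2,2) (2,3) (2,4) (2,5) (3,2) (3,3) (3,4) (3,5)] -> total=16
Click 2 (3,1) count=1: revealed 1 new [(3,1)] -> total=17
Click 3 (2,5) count=1: revealed 0 new [(none)] -> total=17
Click 4 (5,4) count=2: revealed 1 new [(5,4)] -> total=18

Answer: ..####.
..####.
..####.
.#####.
.......
....#..
.......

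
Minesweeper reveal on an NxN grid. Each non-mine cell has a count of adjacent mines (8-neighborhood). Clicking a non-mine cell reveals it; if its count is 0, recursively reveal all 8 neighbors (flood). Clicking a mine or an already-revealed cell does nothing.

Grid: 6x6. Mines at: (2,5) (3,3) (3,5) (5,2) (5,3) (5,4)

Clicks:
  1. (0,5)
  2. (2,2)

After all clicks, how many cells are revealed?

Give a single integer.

Click 1 (0,5) count=0: revealed 25 new [(0,0) (0,1) (0,2) (0,3) (0,4) (0,5) (1,0) (1,1) (1,2) (1,3) (1,4) (1,5) (2,0) (2,1) (2,2) (2,3) (2,4) (3,0) (3,1) (3,2) (4,0) (4,1) (4,2) (5,0) (5,1)] -> total=25
Click 2 (2,2) count=1: revealed 0 new [(none)] -> total=25

Answer: 25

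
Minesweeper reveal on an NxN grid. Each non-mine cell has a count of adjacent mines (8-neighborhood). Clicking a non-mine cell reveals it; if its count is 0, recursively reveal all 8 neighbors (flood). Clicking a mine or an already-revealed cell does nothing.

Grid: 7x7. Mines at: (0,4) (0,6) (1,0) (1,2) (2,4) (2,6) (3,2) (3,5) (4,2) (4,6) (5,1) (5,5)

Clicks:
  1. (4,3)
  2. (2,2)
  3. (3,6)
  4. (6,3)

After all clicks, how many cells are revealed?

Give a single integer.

Click 1 (4,3) count=2: revealed 1 new [(4,3)] -> total=1
Click 2 (2,2) count=2: revealed 1 new [(2,2)] -> total=2
Click 3 (3,6) count=3: revealed 1 new [(3,6)] -> total=3
Click 4 (6,3) count=0: revealed 6 new [(5,2) (5,3) (5,4) (6,2) (6,3) (6,4)] -> total=9

Answer: 9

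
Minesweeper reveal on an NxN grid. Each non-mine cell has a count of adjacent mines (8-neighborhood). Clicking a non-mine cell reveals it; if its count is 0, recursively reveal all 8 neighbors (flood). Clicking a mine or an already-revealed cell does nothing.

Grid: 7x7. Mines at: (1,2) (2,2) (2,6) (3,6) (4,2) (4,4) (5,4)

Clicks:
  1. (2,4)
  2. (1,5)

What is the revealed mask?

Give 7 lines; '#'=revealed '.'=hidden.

Click 1 (2,4) count=0: revealed 14 new [(0,3) (0,4) (0,5) (0,6) (1,3) (1,4) (1,5) (1,6) (2,3) (2,4) (2,5) (3,3) (3,4) (3,5)] -> total=14
Click 2 (1,5) count=1: revealed 0 new [(none)] -> total=14

Answer: ...####
...####
...###.
...###.
.......
.......
.......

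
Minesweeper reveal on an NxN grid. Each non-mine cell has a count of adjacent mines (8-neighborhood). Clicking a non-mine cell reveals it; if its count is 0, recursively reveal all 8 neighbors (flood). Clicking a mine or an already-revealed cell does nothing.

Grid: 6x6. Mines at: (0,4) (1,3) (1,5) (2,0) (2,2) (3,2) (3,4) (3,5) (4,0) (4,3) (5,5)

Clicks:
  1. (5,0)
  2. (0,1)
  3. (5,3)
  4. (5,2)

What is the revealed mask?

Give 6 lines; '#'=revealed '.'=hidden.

Click 1 (5,0) count=1: revealed 1 new [(5,0)] -> total=1
Click 2 (0,1) count=0: revealed 6 new [(0,0) (0,1) (0,2) (1,0) (1,1) (1,2)] -> total=7
Click 3 (5,3) count=1: revealed 1 new [(5,3)] -> total=8
Click 4 (5,2) count=1: revealed 1 new [(5,2)] -> total=9

Answer: ###...
###...
......
......
......
#.##..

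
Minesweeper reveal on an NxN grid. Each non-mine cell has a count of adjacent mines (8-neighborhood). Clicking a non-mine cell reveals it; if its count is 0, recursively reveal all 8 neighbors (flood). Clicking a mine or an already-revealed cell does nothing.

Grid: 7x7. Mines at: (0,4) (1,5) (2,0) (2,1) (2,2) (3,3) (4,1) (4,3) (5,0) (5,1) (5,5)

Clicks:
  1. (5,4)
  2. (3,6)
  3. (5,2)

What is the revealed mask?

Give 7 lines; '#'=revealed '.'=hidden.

Answer: .......
.......
....###
....###
....###
..#.#..
.......

Derivation:
Click 1 (5,4) count=2: revealed 1 new [(5,4)] -> total=1
Click 2 (3,6) count=0: revealed 9 new [(2,4) (2,5) (2,6) (3,4) (3,5) (3,6) (4,4) (4,5) (4,6)] -> total=10
Click 3 (5,2) count=3: revealed 1 new [(5,2)] -> total=11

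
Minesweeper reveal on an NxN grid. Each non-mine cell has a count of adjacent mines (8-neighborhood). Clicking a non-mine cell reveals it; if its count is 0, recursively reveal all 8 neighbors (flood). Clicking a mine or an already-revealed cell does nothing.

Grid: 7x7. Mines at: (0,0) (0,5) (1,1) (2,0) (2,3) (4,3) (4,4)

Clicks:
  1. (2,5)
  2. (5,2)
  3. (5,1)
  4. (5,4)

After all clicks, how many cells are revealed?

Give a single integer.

Click 1 (2,5) count=0: revealed 31 new [(1,4) (1,5) (1,6) (2,4) (2,5) (2,6) (3,0) (3,1) (3,2) (3,4) (3,5) (3,6) (4,0) (4,1) (4,2) (4,5) (4,6) (5,0) (5,1) (5,2) (5,3) (5,4) (5,5) (5,6) (6,0) (6,1) (6,2) (6,3) (6,4) (6,5) (6,6)] -> total=31
Click 2 (5,2) count=1: revealed 0 new [(none)] -> total=31
Click 3 (5,1) count=0: revealed 0 new [(none)] -> total=31
Click 4 (5,4) count=2: revealed 0 new [(none)] -> total=31

Answer: 31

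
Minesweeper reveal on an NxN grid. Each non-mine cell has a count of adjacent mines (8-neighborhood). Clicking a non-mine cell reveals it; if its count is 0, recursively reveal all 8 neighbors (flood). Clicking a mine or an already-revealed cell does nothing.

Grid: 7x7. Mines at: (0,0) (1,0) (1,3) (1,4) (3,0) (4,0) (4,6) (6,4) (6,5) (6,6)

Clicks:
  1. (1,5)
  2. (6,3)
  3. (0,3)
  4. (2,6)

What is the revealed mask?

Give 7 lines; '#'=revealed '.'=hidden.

Answer: ...#.##
.....##
.....##
.....##
.......
.......
...#...

Derivation:
Click 1 (1,5) count=1: revealed 1 new [(1,5)] -> total=1
Click 2 (6,3) count=1: revealed 1 new [(6,3)] -> total=2
Click 3 (0,3) count=2: revealed 1 new [(0,3)] -> total=3
Click 4 (2,6) count=0: revealed 7 new [(0,5) (0,6) (1,6) (2,5) (2,6) (3,5) (3,6)] -> total=10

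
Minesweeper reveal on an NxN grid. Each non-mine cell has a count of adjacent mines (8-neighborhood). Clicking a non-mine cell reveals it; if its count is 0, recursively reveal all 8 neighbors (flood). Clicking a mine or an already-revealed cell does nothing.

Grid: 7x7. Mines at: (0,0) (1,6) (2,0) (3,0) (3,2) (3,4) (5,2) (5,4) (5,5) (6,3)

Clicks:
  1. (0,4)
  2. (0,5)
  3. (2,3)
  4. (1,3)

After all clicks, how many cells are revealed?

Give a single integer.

Answer: 15

Derivation:
Click 1 (0,4) count=0: revealed 15 new [(0,1) (0,2) (0,3) (0,4) (0,5) (1,1) (1,2) (1,3) (1,4) (1,5) (2,1) (2,2) (2,3) (2,4) (2,5)] -> total=15
Click 2 (0,5) count=1: revealed 0 new [(none)] -> total=15
Click 3 (2,3) count=2: revealed 0 new [(none)] -> total=15
Click 4 (1,3) count=0: revealed 0 new [(none)] -> total=15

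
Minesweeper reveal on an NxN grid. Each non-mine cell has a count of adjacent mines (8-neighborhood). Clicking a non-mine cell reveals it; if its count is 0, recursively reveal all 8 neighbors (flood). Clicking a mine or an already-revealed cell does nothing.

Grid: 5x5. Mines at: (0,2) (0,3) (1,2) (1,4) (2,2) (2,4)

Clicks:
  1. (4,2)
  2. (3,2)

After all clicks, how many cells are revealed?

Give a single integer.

Answer: 16

Derivation:
Click 1 (4,2) count=0: revealed 16 new [(0,0) (0,1) (1,0) (1,1) (2,0) (2,1) (3,0) (3,1) (3,2) (3,3) (3,4) (4,0) (4,1) (4,2) (4,3) (4,4)] -> total=16
Click 2 (3,2) count=1: revealed 0 new [(none)] -> total=16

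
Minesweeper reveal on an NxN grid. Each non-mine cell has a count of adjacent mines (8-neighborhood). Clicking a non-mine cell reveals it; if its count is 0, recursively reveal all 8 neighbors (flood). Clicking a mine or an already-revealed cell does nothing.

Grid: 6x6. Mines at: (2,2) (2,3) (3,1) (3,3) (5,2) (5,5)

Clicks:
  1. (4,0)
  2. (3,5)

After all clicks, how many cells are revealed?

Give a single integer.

Answer: 21

Derivation:
Click 1 (4,0) count=1: revealed 1 new [(4,0)] -> total=1
Click 2 (3,5) count=0: revealed 20 new [(0,0) (0,1) (0,2) (0,3) (0,4) (0,5) (1,0) (1,1) (1,2) (1,3) (1,4) (1,5) (2,0) (2,1) (2,4) (2,5) (3,4) (3,5) (4,4) (4,5)] -> total=21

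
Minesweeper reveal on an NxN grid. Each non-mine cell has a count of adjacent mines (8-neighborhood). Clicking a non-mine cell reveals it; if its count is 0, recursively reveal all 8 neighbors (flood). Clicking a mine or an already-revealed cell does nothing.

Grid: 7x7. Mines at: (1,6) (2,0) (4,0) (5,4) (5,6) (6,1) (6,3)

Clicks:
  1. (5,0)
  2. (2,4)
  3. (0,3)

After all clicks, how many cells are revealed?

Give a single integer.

Click 1 (5,0) count=2: revealed 1 new [(5,0)] -> total=1
Click 2 (2,4) count=0: revealed 33 new [(0,0) (0,1) (0,2) (0,3) (0,4) (0,5) (1,0) (1,1) (1,2) (1,3) (1,4) (1,5) (2,1) (2,2) (2,3) (2,4) (2,5) (2,6) (3,1) (3,2) (3,3) (3,4) (3,5) (3,6) (4,1) (4,2) (4,3) (4,4) (4,5) (4,6) (5,1) (5,2) (5,3)] -> total=34
Click 3 (0,3) count=0: revealed 0 new [(none)] -> total=34

Answer: 34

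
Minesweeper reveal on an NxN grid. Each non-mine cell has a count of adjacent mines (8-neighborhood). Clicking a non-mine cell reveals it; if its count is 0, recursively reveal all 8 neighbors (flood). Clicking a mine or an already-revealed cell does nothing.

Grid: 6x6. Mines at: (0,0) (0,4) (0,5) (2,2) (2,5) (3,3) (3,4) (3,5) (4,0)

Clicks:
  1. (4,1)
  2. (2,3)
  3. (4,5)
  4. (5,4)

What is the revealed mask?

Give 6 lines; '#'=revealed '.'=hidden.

Click 1 (4,1) count=1: revealed 1 new [(4,1)] -> total=1
Click 2 (2,3) count=3: revealed 1 new [(2,3)] -> total=2
Click 3 (4,5) count=2: revealed 1 new [(4,5)] -> total=3
Click 4 (5,4) count=0: revealed 8 new [(4,2) (4,3) (4,4) (5,1) (5,2) (5,3) (5,4) (5,5)] -> total=11

Answer: ......
......
...#..
......
.#####
.#####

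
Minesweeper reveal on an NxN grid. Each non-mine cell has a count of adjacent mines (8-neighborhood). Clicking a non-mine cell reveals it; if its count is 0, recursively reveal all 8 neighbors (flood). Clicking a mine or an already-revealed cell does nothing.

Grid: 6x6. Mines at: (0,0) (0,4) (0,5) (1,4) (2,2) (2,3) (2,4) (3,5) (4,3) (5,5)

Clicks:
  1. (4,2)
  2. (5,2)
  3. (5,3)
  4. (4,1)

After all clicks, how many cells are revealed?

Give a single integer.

Answer: 14

Derivation:
Click 1 (4,2) count=1: revealed 1 new [(4,2)] -> total=1
Click 2 (5,2) count=1: revealed 1 new [(5,2)] -> total=2
Click 3 (5,3) count=1: revealed 1 new [(5,3)] -> total=3
Click 4 (4,1) count=0: revealed 11 new [(1,0) (1,1) (2,0) (2,1) (3,0) (3,1) (3,2) (4,0) (4,1) (5,0) (5,1)] -> total=14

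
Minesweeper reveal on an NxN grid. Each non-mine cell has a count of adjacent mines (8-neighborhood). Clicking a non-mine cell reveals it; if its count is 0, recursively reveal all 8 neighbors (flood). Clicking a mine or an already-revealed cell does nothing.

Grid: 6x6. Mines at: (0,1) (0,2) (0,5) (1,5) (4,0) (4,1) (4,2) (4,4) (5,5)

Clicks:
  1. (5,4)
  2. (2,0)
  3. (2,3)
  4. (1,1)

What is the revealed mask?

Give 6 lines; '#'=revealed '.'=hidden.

Click 1 (5,4) count=2: revealed 1 new [(5,4)] -> total=1
Click 2 (2,0) count=0: revealed 15 new [(1,0) (1,1) (1,2) (1,3) (1,4) (2,0) (2,1) (2,2) (2,3) (2,4) (3,0) (3,1) (3,2) (3,3) (3,4)] -> total=16
Click 3 (2,3) count=0: revealed 0 new [(none)] -> total=16
Click 4 (1,1) count=2: revealed 0 new [(none)] -> total=16

Answer: ......
#####.
#####.
#####.
......
....#.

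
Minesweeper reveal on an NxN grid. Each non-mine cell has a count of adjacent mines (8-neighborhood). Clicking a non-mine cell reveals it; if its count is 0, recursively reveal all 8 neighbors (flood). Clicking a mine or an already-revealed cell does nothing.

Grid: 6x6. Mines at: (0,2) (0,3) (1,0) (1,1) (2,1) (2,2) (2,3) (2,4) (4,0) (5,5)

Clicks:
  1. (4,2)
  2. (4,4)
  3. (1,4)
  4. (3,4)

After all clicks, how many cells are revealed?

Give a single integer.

Click 1 (4,2) count=0: revealed 12 new [(3,1) (3,2) (3,3) (3,4) (4,1) (4,2) (4,3) (4,4) (5,1) (5,2) (5,3) (5,4)] -> total=12
Click 2 (4,4) count=1: revealed 0 new [(none)] -> total=12
Click 3 (1,4) count=3: revealed 1 new [(1,4)] -> total=13
Click 4 (3,4) count=2: revealed 0 new [(none)] -> total=13

Answer: 13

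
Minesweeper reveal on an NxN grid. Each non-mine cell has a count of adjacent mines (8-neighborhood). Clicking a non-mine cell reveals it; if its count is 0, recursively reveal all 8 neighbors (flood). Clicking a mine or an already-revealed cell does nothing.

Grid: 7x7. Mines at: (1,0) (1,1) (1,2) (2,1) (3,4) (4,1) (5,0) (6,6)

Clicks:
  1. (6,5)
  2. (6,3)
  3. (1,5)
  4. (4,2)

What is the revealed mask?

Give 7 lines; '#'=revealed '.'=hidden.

Click 1 (6,5) count=1: revealed 1 new [(6,5)] -> total=1
Click 2 (6,3) count=0: revealed 13 new [(4,2) (4,3) (4,4) (4,5) (5,1) (5,2) (5,3) (5,4) (5,5) (6,1) (6,2) (6,3) (6,4)] -> total=14
Click 3 (1,5) count=0: revealed 16 new [(0,3) (0,4) (0,5) (0,6) (1,3) (1,4) (1,5) (1,6) (2,3) (2,4) (2,5) (2,6) (3,5) (3,6) (4,6) (5,6)] -> total=30
Click 4 (4,2) count=1: revealed 0 new [(none)] -> total=30

Answer: ...####
...####
...####
.....##
..#####
.######
.#####.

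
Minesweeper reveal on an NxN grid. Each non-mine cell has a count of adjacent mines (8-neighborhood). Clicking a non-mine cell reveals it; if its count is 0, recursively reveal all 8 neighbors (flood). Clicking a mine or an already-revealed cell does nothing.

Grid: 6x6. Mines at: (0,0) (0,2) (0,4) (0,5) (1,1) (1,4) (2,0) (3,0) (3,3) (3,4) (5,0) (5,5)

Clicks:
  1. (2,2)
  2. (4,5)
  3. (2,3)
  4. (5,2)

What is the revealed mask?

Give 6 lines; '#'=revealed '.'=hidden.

Click 1 (2,2) count=2: revealed 1 new [(2,2)] -> total=1
Click 2 (4,5) count=2: revealed 1 new [(4,5)] -> total=2
Click 3 (2,3) count=3: revealed 1 new [(2,3)] -> total=3
Click 4 (5,2) count=0: revealed 8 new [(4,1) (4,2) (4,3) (4,4) (5,1) (5,2) (5,3) (5,4)] -> total=11

Answer: ......
......
..##..
......
.#####
.####.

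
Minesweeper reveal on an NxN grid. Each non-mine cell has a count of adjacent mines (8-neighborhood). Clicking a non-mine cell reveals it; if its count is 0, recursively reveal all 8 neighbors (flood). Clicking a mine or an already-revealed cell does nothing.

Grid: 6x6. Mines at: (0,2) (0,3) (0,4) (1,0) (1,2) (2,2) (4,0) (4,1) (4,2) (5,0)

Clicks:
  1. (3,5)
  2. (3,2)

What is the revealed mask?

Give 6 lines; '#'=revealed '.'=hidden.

Answer: ......
...###
...###
..####
...###
...###

Derivation:
Click 1 (3,5) count=0: revealed 15 new [(1,3) (1,4) (1,5) (2,3) (2,4) (2,5) (3,3) (3,4) (3,5) (4,3) (4,4) (4,5) (5,3) (5,4) (5,5)] -> total=15
Click 2 (3,2) count=3: revealed 1 new [(3,2)] -> total=16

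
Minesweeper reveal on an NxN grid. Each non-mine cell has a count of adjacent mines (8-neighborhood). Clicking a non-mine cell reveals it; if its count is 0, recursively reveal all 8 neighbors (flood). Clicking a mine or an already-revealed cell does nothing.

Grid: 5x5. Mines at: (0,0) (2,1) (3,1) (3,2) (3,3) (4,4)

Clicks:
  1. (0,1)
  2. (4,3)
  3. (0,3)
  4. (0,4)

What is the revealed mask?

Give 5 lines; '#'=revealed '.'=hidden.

Answer: .####
.####
..###
.....
...#.

Derivation:
Click 1 (0,1) count=1: revealed 1 new [(0,1)] -> total=1
Click 2 (4,3) count=3: revealed 1 new [(4,3)] -> total=2
Click 3 (0,3) count=0: revealed 10 new [(0,2) (0,3) (0,4) (1,1) (1,2) (1,3) (1,4) (2,2) (2,3) (2,4)] -> total=12
Click 4 (0,4) count=0: revealed 0 new [(none)] -> total=12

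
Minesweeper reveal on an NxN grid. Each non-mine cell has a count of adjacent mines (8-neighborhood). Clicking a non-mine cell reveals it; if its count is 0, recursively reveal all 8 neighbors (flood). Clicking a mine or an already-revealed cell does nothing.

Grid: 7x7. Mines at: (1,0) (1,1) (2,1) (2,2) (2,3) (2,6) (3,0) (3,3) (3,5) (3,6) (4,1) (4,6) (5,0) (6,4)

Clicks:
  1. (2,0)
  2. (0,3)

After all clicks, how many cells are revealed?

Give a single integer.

Answer: 11

Derivation:
Click 1 (2,0) count=4: revealed 1 new [(2,0)] -> total=1
Click 2 (0,3) count=0: revealed 10 new [(0,2) (0,3) (0,4) (0,5) (0,6) (1,2) (1,3) (1,4) (1,5) (1,6)] -> total=11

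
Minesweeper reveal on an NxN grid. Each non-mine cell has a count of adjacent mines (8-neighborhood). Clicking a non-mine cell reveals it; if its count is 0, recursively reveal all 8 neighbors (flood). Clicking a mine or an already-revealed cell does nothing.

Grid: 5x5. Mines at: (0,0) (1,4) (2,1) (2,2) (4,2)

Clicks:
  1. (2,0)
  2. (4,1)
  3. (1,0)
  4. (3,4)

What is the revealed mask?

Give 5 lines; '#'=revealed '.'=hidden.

Answer: .....
#....
#..##
...##
.#.##

Derivation:
Click 1 (2,0) count=1: revealed 1 new [(2,0)] -> total=1
Click 2 (4,1) count=1: revealed 1 new [(4,1)] -> total=2
Click 3 (1,0) count=2: revealed 1 new [(1,0)] -> total=3
Click 4 (3,4) count=0: revealed 6 new [(2,3) (2,4) (3,3) (3,4) (4,3) (4,4)] -> total=9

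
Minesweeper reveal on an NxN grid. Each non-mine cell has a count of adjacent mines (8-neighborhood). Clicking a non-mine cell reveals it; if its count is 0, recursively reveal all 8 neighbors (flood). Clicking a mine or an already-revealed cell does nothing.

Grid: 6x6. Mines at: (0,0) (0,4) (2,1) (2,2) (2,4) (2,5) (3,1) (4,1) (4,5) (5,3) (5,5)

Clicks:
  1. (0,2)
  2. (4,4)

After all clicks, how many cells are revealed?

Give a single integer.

Answer: 7

Derivation:
Click 1 (0,2) count=0: revealed 6 new [(0,1) (0,2) (0,3) (1,1) (1,2) (1,3)] -> total=6
Click 2 (4,4) count=3: revealed 1 new [(4,4)] -> total=7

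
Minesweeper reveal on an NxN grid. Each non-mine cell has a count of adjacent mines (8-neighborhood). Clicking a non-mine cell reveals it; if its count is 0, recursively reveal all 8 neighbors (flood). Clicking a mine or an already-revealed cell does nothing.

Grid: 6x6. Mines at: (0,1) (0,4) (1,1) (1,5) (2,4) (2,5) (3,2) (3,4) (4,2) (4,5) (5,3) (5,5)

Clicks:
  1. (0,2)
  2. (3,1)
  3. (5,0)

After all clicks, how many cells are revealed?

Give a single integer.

Click 1 (0,2) count=2: revealed 1 new [(0,2)] -> total=1
Click 2 (3,1) count=2: revealed 1 new [(3,1)] -> total=2
Click 3 (5,0) count=0: revealed 7 new [(2,0) (2,1) (3,0) (4,0) (4,1) (5,0) (5,1)] -> total=9

Answer: 9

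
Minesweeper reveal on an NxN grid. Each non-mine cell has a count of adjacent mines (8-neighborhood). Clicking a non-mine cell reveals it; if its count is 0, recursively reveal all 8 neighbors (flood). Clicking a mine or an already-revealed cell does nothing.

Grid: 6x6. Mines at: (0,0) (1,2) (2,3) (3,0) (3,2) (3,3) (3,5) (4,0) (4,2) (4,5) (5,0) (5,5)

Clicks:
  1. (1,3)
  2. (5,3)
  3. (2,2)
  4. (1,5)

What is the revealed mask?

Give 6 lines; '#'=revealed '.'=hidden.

Answer: ...###
...###
..#.##
......
......
...#..

Derivation:
Click 1 (1,3) count=2: revealed 1 new [(1,3)] -> total=1
Click 2 (5,3) count=1: revealed 1 new [(5,3)] -> total=2
Click 3 (2,2) count=4: revealed 1 new [(2,2)] -> total=3
Click 4 (1,5) count=0: revealed 7 new [(0,3) (0,4) (0,5) (1,4) (1,5) (2,4) (2,5)] -> total=10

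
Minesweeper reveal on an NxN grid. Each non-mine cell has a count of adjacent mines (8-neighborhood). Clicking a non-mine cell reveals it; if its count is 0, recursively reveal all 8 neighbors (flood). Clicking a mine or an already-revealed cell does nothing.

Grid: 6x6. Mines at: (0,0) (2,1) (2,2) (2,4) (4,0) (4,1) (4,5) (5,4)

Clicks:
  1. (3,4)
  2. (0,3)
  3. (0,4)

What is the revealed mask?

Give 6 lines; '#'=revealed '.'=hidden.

Answer: .#####
.#####
......
....#.
......
......

Derivation:
Click 1 (3,4) count=2: revealed 1 new [(3,4)] -> total=1
Click 2 (0,3) count=0: revealed 10 new [(0,1) (0,2) (0,3) (0,4) (0,5) (1,1) (1,2) (1,3) (1,4) (1,5)] -> total=11
Click 3 (0,4) count=0: revealed 0 new [(none)] -> total=11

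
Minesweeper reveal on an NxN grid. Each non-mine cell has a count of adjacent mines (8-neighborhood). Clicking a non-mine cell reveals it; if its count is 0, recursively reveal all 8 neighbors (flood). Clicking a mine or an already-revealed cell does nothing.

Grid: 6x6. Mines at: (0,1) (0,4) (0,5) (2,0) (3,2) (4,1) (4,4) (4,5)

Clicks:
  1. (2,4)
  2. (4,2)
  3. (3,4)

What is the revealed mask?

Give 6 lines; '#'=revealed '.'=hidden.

Click 1 (2,4) count=0: revealed 9 new [(1,3) (1,4) (1,5) (2,3) (2,4) (2,5) (3,3) (3,4) (3,5)] -> total=9
Click 2 (4,2) count=2: revealed 1 new [(4,2)] -> total=10
Click 3 (3,4) count=2: revealed 0 new [(none)] -> total=10

Answer: ......
...###
...###
...###
..#...
......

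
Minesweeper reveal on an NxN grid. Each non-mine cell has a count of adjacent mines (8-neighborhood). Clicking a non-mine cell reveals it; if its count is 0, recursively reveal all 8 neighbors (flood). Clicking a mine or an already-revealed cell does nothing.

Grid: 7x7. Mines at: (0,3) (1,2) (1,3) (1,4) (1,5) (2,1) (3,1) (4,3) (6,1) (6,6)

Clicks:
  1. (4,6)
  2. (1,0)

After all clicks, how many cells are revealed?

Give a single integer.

Click 1 (4,6) count=0: revealed 12 new [(2,4) (2,5) (2,6) (3,4) (3,5) (3,6) (4,4) (4,5) (4,6) (5,4) (5,5) (5,6)] -> total=12
Click 2 (1,0) count=1: revealed 1 new [(1,0)] -> total=13

Answer: 13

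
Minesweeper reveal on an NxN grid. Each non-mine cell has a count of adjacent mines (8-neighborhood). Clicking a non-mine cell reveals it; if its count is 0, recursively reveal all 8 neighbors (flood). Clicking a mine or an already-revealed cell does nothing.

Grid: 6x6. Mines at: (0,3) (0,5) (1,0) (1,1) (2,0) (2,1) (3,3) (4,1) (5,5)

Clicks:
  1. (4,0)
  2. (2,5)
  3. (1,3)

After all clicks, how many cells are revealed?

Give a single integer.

Answer: 10

Derivation:
Click 1 (4,0) count=1: revealed 1 new [(4,0)] -> total=1
Click 2 (2,5) count=0: revealed 8 new [(1,4) (1,5) (2,4) (2,5) (3,4) (3,5) (4,4) (4,5)] -> total=9
Click 3 (1,3) count=1: revealed 1 new [(1,3)] -> total=10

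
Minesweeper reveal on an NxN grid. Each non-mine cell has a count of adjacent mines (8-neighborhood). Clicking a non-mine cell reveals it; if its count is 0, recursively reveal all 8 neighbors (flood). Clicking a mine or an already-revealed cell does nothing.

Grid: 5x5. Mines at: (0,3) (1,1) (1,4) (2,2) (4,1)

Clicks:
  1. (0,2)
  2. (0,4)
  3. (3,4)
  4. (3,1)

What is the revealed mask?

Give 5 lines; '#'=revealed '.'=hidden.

Answer: ..#.#
.....
...##
.####
..###

Derivation:
Click 1 (0,2) count=2: revealed 1 new [(0,2)] -> total=1
Click 2 (0,4) count=2: revealed 1 new [(0,4)] -> total=2
Click 3 (3,4) count=0: revealed 8 new [(2,3) (2,4) (3,2) (3,3) (3,4) (4,2) (4,3) (4,4)] -> total=10
Click 4 (3,1) count=2: revealed 1 new [(3,1)] -> total=11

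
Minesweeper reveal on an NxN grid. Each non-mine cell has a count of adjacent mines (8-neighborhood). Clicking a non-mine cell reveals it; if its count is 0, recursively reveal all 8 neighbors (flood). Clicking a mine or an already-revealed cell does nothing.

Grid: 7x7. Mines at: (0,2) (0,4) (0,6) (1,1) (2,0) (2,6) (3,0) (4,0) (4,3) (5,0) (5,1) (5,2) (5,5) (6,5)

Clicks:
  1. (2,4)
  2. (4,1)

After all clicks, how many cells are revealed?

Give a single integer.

Click 1 (2,4) count=0: revealed 12 new [(1,2) (1,3) (1,4) (1,5) (2,2) (2,3) (2,4) (2,5) (3,2) (3,3) (3,4) (3,5)] -> total=12
Click 2 (4,1) count=5: revealed 1 new [(4,1)] -> total=13

Answer: 13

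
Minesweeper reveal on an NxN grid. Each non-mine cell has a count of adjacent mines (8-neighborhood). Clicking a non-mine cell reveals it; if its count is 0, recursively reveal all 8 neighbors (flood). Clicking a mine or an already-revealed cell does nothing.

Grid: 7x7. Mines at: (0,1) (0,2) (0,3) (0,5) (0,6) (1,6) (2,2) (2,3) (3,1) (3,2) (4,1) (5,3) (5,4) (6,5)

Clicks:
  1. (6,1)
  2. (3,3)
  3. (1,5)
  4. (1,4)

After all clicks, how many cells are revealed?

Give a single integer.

Click 1 (6,1) count=0: revealed 6 new [(5,0) (5,1) (5,2) (6,0) (6,1) (6,2)] -> total=6
Click 2 (3,3) count=3: revealed 1 new [(3,3)] -> total=7
Click 3 (1,5) count=3: revealed 1 new [(1,5)] -> total=8
Click 4 (1,4) count=3: revealed 1 new [(1,4)] -> total=9

Answer: 9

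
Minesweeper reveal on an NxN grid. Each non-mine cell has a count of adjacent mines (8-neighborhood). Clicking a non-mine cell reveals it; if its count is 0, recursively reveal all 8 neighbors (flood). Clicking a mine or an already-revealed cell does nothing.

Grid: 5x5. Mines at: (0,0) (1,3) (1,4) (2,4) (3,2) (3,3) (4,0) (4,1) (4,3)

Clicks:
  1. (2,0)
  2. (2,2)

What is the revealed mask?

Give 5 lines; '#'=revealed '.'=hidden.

Answer: .....
##...
###..
##...
.....

Derivation:
Click 1 (2,0) count=0: revealed 6 new [(1,0) (1,1) (2,0) (2,1) (3,0) (3,1)] -> total=6
Click 2 (2,2) count=3: revealed 1 new [(2,2)] -> total=7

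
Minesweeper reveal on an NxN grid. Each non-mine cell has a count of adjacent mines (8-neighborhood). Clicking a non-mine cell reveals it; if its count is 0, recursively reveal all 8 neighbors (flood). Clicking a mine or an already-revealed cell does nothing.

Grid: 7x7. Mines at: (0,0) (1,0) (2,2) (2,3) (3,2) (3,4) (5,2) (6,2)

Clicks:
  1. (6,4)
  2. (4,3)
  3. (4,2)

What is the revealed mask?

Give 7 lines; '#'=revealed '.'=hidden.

Answer: .######
.######
....###
.....##
..#####
...####
...####

Derivation:
Click 1 (6,4) count=0: revealed 29 new [(0,1) (0,2) (0,3) (0,4) (0,5) (0,6) (1,1) (1,2) (1,3) (1,4) (1,5) (1,6) (2,4) (2,5) (2,6) (3,5) (3,6) (4,3) (4,4) (4,5) (4,6) (5,3) (5,4) (5,5) (5,6) (6,3) (6,4) (6,5) (6,6)] -> total=29
Click 2 (4,3) count=3: revealed 0 new [(none)] -> total=29
Click 3 (4,2) count=2: revealed 1 new [(4,2)] -> total=30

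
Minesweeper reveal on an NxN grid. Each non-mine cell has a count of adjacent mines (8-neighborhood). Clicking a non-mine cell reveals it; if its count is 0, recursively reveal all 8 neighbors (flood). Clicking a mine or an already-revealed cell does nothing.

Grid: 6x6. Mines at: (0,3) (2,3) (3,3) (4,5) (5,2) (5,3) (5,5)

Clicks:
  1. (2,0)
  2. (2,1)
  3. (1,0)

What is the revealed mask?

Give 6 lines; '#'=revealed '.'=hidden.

Click 1 (2,0) count=0: revealed 17 new [(0,0) (0,1) (0,2) (1,0) (1,1) (1,2) (2,0) (2,1) (2,2) (3,0) (3,1) (3,2) (4,0) (4,1) (4,2) (5,0) (5,1)] -> total=17
Click 2 (2,1) count=0: revealed 0 new [(none)] -> total=17
Click 3 (1,0) count=0: revealed 0 new [(none)] -> total=17

Answer: ###...
###...
###...
###...
###...
##....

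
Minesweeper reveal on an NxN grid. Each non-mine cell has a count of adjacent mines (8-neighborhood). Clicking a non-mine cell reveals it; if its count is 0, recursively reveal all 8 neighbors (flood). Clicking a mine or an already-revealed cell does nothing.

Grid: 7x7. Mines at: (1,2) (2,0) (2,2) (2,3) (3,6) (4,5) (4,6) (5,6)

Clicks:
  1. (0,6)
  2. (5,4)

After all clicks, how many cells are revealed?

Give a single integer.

Answer: 12

Derivation:
Click 1 (0,6) count=0: revealed 11 new [(0,3) (0,4) (0,5) (0,6) (1,3) (1,4) (1,5) (1,6) (2,4) (2,5) (2,6)] -> total=11
Click 2 (5,4) count=1: revealed 1 new [(5,4)] -> total=12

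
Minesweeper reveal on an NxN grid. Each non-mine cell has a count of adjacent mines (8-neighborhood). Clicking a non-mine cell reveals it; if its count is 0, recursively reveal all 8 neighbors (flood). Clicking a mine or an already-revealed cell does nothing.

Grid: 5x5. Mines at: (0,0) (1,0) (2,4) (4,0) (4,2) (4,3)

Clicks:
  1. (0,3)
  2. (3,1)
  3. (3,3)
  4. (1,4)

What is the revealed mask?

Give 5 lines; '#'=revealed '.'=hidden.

Answer: .####
.####
.###.
.###.
.....

Derivation:
Click 1 (0,3) count=0: revealed 14 new [(0,1) (0,2) (0,3) (0,4) (1,1) (1,2) (1,3) (1,4) (2,1) (2,2) (2,3) (3,1) (3,2) (3,3)] -> total=14
Click 2 (3,1) count=2: revealed 0 new [(none)] -> total=14
Click 3 (3,3) count=3: revealed 0 new [(none)] -> total=14
Click 4 (1,4) count=1: revealed 0 new [(none)] -> total=14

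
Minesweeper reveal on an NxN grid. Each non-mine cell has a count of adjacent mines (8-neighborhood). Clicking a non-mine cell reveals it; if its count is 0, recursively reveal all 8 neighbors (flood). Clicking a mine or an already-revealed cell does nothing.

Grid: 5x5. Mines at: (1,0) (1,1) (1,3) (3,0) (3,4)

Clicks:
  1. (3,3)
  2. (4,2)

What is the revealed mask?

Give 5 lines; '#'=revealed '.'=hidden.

Answer: .....
.....
.###.
.###.
.###.

Derivation:
Click 1 (3,3) count=1: revealed 1 new [(3,3)] -> total=1
Click 2 (4,2) count=0: revealed 8 new [(2,1) (2,2) (2,3) (3,1) (3,2) (4,1) (4,2) (4,3)] -> total=9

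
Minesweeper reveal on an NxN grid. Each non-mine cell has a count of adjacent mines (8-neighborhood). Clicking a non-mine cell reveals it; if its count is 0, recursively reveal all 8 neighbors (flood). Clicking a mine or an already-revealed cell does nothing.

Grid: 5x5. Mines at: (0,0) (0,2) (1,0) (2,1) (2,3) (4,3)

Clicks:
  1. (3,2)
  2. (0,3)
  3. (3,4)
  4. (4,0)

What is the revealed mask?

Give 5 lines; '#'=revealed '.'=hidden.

Answer: ...#.
.....
.....
###.#
###..

Derivation:
Click 1 (3,2) count=3: revealed 1 new [(3,2)] -> total=1
Click 2 (0,3) count=1: revealed 1 new [(0,3)] -> total=2
Click 3 (3,4) count=2: revealed 1 new [(3,4)] -> total=3
Click 4 (4,0) count=0: revealed 5 new [(3,0) (3,1) (4,0) (4,1) (4,2)] -> total=8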